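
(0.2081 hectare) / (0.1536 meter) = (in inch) 5.334e+05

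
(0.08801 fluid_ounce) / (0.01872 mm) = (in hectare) 1.39e-05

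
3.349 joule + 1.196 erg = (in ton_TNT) 8.004e-10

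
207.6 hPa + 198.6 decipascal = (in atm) 0.2051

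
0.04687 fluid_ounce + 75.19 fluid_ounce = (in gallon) 0.5878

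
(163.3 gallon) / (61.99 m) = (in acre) 2.464e-06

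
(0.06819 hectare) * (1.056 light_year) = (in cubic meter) 6.813e+18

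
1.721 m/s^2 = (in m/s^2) 1.721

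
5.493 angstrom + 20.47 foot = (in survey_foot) 20.47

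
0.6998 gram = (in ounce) 0.02468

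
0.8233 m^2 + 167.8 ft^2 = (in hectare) 0.001641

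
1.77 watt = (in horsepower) 0.002374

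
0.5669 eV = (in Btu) 8.609e-23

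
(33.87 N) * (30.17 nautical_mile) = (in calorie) 4.523e+05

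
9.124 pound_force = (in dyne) 4.059e+06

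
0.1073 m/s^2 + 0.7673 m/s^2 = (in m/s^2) 0.8746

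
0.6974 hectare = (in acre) 1.723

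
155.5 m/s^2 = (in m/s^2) 155.5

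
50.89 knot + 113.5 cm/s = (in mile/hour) 61.1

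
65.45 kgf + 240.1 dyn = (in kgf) 65.45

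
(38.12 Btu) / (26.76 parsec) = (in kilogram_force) 4.967e-15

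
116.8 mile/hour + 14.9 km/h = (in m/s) 56.35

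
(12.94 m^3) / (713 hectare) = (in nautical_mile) 9.799e-10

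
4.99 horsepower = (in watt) 3721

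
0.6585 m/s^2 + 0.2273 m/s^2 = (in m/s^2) 0.8858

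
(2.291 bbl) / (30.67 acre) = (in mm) 0.002935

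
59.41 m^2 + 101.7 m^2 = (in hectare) 0.01611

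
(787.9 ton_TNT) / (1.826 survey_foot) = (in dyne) 5.923e+17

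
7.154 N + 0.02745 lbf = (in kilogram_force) 0.742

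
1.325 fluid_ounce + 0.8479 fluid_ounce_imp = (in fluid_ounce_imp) 2.227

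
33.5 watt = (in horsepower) 0.04492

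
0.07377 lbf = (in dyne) 3.281e+04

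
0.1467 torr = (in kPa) 0.01956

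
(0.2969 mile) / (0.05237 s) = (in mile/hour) 2.041e+04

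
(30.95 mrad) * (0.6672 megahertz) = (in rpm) 1.972e+05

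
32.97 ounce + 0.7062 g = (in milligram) 9.354e+05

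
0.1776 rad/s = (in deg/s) 10.18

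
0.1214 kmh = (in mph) 0.07543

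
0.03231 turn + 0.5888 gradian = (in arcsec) 4.378e+04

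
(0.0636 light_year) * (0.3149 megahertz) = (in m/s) 1.895e+20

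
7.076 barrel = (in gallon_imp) 247.5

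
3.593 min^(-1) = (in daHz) 0.005988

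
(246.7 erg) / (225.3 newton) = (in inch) 4.311e-06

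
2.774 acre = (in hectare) 1.123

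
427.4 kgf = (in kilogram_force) 427.4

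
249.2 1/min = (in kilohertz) 0.004153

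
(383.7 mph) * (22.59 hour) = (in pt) 3.954e+10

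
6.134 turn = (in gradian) 2454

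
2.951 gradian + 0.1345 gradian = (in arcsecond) 9997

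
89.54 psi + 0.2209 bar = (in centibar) 639.4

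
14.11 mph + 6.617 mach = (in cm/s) 2.259e+05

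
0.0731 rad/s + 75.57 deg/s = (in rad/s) 1.392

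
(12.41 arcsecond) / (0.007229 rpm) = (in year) 2.52e-09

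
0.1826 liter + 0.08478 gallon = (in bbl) 0.003167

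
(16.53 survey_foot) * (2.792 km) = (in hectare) 1.407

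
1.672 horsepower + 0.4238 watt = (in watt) 1247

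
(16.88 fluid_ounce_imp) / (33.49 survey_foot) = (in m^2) 4.699e-05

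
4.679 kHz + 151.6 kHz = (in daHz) 1.563e+04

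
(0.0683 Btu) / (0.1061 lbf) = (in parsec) 4.948e-15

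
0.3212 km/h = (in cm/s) 8.922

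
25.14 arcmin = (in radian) 0.007313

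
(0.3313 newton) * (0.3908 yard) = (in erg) 1.184e+06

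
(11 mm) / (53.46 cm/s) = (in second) 0.02058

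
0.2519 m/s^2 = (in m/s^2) 0.2519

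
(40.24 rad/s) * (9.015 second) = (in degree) 2.078e+04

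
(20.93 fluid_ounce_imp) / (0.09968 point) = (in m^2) 16.91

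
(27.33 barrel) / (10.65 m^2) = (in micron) 4.08e+05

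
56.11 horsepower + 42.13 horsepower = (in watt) 7.326e+04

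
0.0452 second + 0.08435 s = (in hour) 3.599e-05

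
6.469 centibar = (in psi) 0.9382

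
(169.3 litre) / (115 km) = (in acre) 3.638e-10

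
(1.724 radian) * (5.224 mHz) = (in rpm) 0.086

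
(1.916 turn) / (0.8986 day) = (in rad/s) 0.0001551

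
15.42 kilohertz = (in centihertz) 1.542e+06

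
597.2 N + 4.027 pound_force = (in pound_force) 138.3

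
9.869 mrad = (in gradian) 0.6283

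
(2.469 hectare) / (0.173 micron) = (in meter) 1.427e+11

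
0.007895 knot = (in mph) 0.009085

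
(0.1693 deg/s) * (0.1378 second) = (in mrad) 0.4072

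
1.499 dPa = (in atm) 1.479e-06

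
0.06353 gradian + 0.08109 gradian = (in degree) 0.1302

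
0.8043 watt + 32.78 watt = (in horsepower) 0.04504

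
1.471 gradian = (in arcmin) 79.43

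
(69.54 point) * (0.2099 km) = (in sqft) 55.43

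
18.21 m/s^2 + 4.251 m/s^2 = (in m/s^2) 22.46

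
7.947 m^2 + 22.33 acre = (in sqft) 9.728e+05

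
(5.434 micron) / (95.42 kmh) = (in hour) 5.695e-11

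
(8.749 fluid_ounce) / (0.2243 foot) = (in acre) 9.352e-07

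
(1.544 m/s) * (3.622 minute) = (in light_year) 3.547e-14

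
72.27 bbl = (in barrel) 72.27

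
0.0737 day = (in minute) 106.1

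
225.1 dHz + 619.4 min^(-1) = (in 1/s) 32.83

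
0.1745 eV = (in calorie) 6.682e-21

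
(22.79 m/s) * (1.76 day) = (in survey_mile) 2153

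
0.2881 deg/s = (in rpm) 0.04802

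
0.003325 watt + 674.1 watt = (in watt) 674.1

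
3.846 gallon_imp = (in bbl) 0.11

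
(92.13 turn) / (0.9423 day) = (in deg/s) 0.4074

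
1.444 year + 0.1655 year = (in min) 8.46e+05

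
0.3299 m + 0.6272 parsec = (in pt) 5.486e+19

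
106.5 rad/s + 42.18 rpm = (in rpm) 1059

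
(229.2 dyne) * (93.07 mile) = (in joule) 343.3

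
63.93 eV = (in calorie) 2.448e-18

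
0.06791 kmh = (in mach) 5.54e-05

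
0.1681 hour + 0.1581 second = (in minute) 10.09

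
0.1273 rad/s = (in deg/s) 7.294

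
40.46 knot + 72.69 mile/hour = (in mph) 119.3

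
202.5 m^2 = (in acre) 0.05004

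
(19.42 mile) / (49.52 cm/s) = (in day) 0.7305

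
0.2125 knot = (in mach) 0.0003211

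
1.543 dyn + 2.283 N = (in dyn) 2.283e+05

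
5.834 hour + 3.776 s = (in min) 350.1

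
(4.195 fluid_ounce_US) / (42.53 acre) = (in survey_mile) 4.479e-13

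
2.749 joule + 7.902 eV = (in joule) 2.749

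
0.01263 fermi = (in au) 8.443e-29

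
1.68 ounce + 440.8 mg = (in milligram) 4.807e+04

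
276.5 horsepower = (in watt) 2.062e+05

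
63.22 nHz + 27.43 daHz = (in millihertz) 2.743e+05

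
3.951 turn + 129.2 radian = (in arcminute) 5.295e+05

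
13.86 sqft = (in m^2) 1.288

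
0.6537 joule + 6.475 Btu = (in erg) 6.832e+10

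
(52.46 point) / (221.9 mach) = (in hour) 6.804e-11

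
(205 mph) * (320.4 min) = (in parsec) 5.709e-11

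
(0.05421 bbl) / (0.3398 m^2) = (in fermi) 2.536e+13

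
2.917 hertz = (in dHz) 29.17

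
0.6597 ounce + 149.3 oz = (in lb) 9.372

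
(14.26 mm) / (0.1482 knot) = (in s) 0.187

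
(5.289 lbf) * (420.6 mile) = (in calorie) 3.806e+06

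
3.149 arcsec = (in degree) 0.0008747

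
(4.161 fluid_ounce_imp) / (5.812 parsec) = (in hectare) 6.592e-26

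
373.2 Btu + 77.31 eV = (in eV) 2.458e+24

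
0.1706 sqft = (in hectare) 1.585e-06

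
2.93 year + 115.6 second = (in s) 9.24e+07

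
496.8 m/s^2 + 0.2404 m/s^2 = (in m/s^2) 497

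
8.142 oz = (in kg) 0.2308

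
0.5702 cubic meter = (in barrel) 3.586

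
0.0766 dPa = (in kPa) 7.66e-06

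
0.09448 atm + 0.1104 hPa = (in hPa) 95.84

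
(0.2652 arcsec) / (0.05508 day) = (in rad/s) 2.702e-10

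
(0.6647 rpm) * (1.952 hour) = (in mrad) 4.891e+05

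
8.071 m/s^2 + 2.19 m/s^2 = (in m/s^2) 10.26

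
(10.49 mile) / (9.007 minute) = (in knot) 60.72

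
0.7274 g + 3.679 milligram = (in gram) 0.7311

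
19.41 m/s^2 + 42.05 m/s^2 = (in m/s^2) 61.46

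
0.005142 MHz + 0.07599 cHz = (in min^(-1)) 3.085e+05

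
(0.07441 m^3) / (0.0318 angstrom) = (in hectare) 2.34e+06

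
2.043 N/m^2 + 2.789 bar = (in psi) 40.45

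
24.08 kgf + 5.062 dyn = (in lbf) 53.09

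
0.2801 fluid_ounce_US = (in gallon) 0.002188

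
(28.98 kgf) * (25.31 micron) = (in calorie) 0.001719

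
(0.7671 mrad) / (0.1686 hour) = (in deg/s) 7.241e-05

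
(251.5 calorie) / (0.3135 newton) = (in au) 2.244e-08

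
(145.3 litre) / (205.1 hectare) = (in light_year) 7.488e-24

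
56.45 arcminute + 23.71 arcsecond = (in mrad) 16.54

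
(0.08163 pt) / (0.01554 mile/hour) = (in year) 1.314e-10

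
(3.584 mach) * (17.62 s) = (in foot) 7.055e+04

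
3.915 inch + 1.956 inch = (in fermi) 1.491e+14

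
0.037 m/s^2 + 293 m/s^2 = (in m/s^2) 293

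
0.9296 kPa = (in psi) 0.1348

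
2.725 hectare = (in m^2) 2.725e+04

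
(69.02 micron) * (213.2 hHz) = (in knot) 2.86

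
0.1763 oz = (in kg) 0.004998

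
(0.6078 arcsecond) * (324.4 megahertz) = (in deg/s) 5.477e+04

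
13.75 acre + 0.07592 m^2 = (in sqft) 5.99e+05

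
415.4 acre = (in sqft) 1.809e+07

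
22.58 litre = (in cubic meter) 0.02258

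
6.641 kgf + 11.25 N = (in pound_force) 17.17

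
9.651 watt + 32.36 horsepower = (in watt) 2.414e+04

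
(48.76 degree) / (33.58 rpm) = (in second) 0.242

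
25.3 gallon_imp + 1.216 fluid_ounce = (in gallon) 30.39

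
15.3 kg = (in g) 1.53e+04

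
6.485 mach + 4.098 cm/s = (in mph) 4940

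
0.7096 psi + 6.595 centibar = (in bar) 0.1149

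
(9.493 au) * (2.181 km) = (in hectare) 3.097e+11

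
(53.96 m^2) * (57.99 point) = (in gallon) 291.6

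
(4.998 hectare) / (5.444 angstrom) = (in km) 9.181e+10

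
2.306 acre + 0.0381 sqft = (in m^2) 9332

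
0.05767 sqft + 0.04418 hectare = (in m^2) 441.8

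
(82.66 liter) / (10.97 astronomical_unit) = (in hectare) 5.037e-18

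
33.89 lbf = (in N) 150.8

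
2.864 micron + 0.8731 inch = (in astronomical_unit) 1.483e-13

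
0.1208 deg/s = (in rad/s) 0.002108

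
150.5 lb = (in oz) 2408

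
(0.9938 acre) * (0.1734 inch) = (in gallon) 4679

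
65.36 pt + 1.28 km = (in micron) 1.28e+09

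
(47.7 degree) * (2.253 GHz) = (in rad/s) 1.876e+09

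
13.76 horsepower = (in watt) 1.026e+04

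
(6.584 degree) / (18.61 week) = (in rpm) 9.749e-08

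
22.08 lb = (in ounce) 353.3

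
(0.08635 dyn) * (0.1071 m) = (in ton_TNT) 2.21e-17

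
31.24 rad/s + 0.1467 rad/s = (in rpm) 299.7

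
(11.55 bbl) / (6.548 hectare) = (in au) 1.875e-16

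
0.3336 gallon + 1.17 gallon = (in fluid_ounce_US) 192.5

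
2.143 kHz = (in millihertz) 2.143e+06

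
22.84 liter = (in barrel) 0.1437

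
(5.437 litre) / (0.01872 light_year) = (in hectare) 3.07e-21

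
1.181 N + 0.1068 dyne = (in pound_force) 0.2655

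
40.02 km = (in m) 4.002e+04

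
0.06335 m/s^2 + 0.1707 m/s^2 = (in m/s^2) 0.234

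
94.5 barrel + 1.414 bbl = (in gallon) 4028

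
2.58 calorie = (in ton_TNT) 2.58e-09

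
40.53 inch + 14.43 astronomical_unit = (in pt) 6.119e+15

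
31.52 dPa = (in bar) 3.152e-05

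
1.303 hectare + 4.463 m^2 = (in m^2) 1.303e+04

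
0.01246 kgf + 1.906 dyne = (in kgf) 0.01246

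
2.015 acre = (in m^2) 8154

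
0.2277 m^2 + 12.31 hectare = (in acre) 30.42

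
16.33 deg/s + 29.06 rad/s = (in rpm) 280.2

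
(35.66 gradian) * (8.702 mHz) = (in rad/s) 0.004874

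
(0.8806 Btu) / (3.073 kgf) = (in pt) 8.739e+04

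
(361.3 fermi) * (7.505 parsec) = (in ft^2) 9.006e+05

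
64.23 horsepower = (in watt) 4.79e+04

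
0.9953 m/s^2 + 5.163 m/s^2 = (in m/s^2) 6.158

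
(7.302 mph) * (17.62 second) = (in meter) 57.52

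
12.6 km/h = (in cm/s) 350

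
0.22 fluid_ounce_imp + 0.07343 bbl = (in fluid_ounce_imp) 411.1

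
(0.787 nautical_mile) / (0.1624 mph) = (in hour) 5.577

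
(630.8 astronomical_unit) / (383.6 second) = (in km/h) 8.856e+11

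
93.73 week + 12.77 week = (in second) 6.441e+07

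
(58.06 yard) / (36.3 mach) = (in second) 0.004295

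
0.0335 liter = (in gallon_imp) 0.007369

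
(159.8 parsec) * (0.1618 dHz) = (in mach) 2.343e+14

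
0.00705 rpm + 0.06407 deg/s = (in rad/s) 0.001857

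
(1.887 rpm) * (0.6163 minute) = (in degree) 418.7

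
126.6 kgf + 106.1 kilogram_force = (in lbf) 513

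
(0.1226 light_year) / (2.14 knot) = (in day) 1.219e+10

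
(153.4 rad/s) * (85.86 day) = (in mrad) 1.138e+12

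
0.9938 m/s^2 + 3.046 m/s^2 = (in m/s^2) 4.04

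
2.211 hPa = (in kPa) 0.2211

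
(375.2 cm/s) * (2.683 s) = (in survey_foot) 33.03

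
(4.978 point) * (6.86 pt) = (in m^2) 4.25e-06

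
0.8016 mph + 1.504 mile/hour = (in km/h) 3.711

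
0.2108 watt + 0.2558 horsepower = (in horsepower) 0.2561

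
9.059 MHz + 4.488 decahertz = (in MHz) 9.059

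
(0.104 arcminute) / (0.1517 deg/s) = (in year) 3.623e-10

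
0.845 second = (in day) 9.78e-06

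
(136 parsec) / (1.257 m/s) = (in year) 1.059e+11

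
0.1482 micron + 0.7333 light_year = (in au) 4.637e+04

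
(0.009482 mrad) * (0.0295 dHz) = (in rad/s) 2.797e-08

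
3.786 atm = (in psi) 55.64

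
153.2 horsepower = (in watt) 1.142e+05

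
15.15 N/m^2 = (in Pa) 15.15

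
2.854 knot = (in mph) 3.284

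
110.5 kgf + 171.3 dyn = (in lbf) 243.6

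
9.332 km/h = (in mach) 0.007613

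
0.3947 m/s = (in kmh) 1.421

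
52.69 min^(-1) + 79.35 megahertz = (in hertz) 7.935e+07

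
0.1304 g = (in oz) 0.0046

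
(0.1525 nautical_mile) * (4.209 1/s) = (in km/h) 4279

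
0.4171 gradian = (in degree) 0.3754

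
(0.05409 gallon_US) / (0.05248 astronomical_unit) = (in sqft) 2.807e-13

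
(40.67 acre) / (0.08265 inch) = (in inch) 3.087e+09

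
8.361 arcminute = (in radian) 0.002432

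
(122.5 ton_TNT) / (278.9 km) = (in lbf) 4.131e+05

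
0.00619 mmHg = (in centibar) 0.0008253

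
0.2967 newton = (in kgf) 0.03025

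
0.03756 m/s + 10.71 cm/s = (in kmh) 0.5208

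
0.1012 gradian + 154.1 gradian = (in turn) 0.3855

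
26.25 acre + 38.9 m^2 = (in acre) 26.26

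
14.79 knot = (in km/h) 27.39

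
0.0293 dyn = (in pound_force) 6.587e-08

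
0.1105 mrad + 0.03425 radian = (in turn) 0.005469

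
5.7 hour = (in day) 0.2375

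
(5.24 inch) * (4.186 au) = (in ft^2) 8.971e+11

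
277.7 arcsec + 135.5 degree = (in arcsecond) 4.881e+05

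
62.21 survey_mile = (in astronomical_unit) 6.692e-07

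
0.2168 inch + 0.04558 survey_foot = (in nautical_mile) 1.047e-05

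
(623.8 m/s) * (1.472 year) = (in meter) 2.896e+10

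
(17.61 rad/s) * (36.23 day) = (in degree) 3.158e+09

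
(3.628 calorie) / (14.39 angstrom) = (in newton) 1.055e+10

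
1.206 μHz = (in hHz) 1.206e-08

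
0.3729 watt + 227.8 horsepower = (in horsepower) 227.8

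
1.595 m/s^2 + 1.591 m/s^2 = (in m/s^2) 3.186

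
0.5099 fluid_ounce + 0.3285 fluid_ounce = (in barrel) 0.000156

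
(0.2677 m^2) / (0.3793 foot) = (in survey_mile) 0.001439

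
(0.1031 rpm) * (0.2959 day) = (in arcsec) 5.693e+07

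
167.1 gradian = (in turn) 0.4178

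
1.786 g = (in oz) 0.063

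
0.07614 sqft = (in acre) 1.748e-06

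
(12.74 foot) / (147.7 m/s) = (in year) 8.337e-10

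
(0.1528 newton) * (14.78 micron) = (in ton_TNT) 5.398e-16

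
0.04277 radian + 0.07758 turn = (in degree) 30.38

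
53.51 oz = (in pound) 3.344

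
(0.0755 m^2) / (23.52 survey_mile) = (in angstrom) 1.995e+04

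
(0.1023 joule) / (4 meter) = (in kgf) 0.002608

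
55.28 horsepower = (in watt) 4.122e+04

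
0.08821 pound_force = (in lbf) 0.08821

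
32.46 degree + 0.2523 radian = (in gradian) 52.13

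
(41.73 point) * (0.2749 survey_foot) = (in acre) 3.048e-07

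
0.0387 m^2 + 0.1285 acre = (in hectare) 0.05201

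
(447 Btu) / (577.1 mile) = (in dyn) 5.078e+04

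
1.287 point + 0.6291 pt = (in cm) 0.0676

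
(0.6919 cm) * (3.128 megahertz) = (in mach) 63.56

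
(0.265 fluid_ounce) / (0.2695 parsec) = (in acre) 2.329e-25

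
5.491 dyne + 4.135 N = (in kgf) 0.4217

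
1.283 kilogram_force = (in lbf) 2.829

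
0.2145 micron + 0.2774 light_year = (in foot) 8.61e+15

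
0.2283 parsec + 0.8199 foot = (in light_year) 0.7446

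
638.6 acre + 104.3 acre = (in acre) 742.9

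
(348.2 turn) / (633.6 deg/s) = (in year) 6.273e-06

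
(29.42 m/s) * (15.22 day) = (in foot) 1.269e+08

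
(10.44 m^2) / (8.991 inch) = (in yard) 49.99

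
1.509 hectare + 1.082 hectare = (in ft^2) 2.789e+05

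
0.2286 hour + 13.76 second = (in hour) 0.2324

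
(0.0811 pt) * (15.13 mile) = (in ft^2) 7.499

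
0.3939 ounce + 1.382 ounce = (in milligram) 5.035e+04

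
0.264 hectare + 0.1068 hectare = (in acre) 0.9163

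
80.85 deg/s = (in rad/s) 1.411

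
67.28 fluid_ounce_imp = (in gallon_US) 0.505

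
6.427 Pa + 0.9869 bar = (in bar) 0.987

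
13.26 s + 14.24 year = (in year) 14.24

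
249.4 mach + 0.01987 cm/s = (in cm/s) 8.492e+06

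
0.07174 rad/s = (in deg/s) 4.11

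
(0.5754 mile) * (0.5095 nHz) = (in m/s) 4.718e-07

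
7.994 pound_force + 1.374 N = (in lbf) 8.303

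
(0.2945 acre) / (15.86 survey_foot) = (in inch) 9706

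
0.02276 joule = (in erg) 2.276e+05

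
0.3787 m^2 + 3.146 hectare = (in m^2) 3.146e+04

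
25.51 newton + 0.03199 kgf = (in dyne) 2.582e+06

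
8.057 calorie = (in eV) 2.104e+20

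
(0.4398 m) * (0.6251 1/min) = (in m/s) 0.004582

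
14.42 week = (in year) 0.2765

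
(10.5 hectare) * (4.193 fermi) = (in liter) 4.403e-07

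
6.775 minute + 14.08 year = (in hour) 1.233e+05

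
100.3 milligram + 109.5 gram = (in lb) 0.2416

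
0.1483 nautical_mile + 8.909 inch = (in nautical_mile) 0.1484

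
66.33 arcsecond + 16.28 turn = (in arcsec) 2.11e+07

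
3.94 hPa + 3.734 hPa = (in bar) 0.007674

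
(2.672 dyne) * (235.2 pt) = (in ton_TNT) 5.299e-16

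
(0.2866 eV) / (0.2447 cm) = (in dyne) 1.877e-12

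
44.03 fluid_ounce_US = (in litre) 1.302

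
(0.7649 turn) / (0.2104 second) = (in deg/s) 1309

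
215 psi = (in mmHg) 1.112e+04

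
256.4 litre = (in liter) 256.4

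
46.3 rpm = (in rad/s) 4.849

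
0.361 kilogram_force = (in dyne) 3.54e+05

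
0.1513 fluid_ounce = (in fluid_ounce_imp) 0.1575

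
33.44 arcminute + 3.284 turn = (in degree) 1183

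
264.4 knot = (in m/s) 136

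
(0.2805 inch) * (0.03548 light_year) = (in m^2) 2.392e+12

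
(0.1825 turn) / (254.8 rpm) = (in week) 7.106e-08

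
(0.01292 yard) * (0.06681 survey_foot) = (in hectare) 2.406e-08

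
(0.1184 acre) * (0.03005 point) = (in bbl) 0.03195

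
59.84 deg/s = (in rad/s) 1.044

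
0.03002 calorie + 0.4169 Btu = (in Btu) 0.417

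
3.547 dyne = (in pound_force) 7.974e-06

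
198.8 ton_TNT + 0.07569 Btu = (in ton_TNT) 198.8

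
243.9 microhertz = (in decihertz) 0.002439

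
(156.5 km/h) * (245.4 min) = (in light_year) 6.766e-11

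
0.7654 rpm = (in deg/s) 4.592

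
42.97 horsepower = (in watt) 3.204e+04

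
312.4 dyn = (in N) 0.003124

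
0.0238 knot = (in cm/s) 1.224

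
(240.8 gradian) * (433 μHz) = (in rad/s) 0.001638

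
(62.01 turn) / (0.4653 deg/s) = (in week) 0.07933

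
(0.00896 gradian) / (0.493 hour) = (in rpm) 7.573e-07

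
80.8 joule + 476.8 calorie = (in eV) 1.296e+22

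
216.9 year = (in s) 6.84e+09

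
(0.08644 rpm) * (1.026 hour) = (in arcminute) 1.149e+05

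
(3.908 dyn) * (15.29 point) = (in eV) 1.316e+12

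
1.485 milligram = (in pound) 3.274e-06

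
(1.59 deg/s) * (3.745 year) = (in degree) 1.878e+08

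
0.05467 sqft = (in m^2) 0.005079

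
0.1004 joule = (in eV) 6.266e+17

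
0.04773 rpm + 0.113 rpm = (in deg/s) 0.9644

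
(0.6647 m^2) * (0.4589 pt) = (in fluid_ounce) 3.639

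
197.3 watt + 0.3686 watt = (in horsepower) 0.2651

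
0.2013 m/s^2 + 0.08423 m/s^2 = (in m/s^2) 0.2855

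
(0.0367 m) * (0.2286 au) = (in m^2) 1.255e+09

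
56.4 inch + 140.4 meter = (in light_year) 1.499e-14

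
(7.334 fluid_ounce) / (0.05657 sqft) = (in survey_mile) 2.564e-05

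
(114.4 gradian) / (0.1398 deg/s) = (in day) 0.008524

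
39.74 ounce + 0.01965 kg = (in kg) 1.146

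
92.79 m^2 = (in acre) 0.02293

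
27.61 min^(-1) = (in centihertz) 46.02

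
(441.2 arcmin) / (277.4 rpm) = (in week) 7.305e-09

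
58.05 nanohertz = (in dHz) 5.805e-07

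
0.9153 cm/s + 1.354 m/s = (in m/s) 1.363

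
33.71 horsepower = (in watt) 2.514e+04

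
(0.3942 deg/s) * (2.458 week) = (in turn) 1628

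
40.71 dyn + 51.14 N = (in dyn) 5.114e+06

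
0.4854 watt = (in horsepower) 0.0006509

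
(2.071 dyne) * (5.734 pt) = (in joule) 4.189e-08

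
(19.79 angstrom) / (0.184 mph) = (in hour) 6.683e-12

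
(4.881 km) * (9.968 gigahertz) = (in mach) 1.429e+11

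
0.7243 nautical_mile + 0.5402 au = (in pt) 2.291e+14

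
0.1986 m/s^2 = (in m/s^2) 0.1986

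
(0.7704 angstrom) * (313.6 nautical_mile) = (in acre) 1.106e-08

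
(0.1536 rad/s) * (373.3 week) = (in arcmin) 1.192e+11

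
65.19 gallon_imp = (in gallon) 78.29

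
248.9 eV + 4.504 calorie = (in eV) 1.176e+20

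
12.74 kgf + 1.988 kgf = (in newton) 144.4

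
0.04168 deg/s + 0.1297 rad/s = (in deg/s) 7.473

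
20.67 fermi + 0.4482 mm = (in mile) 2.785e-07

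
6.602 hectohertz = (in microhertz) 6.602e+08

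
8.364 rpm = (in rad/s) 0.8759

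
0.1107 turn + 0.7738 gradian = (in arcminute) 2433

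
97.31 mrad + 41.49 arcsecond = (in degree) 5.587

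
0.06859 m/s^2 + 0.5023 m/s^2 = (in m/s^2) 0.5709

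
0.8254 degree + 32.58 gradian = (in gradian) 33.5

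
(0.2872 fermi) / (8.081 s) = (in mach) 1.044e-19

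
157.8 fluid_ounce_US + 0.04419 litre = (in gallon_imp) 1.036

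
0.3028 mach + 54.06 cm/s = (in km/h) 373.1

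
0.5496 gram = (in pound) 0.001212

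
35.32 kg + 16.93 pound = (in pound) 94.8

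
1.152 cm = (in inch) 0.4535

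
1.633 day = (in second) 1.411e+05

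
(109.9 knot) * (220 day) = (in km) 1.075e+06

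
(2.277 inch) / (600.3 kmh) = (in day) 4.014e-09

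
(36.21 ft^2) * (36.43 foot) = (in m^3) 37.35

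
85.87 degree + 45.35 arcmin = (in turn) 0.2406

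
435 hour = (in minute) 2.61e+04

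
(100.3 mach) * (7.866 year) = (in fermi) 8.472e+27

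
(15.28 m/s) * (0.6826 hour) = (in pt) 1.064e+08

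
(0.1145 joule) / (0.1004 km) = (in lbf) 0.0002564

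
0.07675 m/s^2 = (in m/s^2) 0.07675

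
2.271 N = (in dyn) 2.271e+05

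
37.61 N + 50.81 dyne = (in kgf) 3.835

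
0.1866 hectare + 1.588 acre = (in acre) 2.049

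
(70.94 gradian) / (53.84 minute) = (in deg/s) 0.01976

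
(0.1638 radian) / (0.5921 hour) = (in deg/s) 0.004403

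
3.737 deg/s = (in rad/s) 0.06522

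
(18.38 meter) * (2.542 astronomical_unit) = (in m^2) 6.99e+12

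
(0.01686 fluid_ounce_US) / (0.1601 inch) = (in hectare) 1.226e-08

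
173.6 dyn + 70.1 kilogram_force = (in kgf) 70.1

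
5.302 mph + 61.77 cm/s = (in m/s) 2.988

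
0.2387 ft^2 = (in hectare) 2.218e-06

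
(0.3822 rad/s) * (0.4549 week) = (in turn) 1.674e+04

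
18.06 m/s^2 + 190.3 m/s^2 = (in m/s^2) 208.4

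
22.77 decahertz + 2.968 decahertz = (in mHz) 2.574e+05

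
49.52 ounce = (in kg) 1.404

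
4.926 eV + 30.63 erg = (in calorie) 7.321e-07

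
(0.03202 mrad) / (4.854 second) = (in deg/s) 0.000378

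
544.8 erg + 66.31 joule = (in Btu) 0.06285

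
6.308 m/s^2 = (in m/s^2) 6.308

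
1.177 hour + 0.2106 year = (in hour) 1846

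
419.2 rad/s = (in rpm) 4003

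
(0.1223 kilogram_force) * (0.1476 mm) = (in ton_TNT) 4.231e-14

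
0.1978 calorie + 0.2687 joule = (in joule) 1.096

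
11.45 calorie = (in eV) 2.99e+20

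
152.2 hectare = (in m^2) 1.522e+06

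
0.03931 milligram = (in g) 3.931e-05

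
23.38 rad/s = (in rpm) 223.3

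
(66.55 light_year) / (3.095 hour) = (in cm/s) 5.651e+15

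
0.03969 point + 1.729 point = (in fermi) 6.24e+11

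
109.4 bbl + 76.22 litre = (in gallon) 4615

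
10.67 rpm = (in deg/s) 64.02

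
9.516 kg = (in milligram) 9.516e+06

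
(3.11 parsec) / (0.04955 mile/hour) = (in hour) 1.203e+15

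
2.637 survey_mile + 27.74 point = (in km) 4.244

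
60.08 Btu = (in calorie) 1.515e+04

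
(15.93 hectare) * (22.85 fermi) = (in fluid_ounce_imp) 0.0001281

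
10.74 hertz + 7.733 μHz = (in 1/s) 10.74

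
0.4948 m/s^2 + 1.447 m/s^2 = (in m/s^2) 1.942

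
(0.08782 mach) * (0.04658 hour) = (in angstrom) 5.014e+13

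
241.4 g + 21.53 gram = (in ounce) 9.275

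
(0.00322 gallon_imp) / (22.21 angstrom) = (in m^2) 6591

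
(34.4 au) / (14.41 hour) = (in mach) 2.913e+05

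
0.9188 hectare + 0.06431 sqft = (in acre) 2.27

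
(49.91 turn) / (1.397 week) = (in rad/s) 0.0003712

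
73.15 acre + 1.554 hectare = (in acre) 76.99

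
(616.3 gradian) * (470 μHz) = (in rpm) 0.04345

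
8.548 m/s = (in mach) 0.0251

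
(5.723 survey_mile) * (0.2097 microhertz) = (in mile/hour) 0.00432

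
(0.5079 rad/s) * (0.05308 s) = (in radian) 0.02696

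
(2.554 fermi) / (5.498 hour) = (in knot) 2.508e-19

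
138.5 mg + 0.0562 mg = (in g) 0.1386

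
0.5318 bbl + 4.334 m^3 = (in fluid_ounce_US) 1.494e+05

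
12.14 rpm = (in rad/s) 1.271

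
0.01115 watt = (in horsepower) 1.495e-05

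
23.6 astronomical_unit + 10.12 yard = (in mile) 2.194e+09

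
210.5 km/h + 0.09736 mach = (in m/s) 91.62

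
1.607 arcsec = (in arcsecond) 1.607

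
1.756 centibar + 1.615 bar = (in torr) 1225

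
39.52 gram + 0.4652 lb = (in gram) 250.5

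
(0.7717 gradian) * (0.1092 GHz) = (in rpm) 1.264e+07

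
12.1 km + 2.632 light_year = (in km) 2.49e+13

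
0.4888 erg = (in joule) 4.888e-08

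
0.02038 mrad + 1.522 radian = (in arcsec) 3.139e+05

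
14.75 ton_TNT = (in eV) 3.852e+29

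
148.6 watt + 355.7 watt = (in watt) 504.3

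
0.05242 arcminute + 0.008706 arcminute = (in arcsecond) 3.668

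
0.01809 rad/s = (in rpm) 0.1727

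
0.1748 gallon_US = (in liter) 0.6617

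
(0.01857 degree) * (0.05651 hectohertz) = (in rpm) 0.01749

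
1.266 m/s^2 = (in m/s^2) 1.266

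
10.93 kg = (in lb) 24.1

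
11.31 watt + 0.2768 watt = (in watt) 11.59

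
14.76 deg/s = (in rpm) 2.46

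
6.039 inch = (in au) 1.025e-12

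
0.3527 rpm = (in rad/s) 0.03693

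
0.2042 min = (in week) 2.026e-05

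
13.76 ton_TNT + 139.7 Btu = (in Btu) 5.457e+07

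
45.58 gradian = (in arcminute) 2461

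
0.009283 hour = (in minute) 0.557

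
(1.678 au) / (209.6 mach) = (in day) 40.71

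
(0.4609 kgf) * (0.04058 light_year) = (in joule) 1.735e+15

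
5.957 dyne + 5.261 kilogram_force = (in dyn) 5.159e+06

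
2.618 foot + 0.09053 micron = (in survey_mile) 0.0004958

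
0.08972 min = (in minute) 0.08972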